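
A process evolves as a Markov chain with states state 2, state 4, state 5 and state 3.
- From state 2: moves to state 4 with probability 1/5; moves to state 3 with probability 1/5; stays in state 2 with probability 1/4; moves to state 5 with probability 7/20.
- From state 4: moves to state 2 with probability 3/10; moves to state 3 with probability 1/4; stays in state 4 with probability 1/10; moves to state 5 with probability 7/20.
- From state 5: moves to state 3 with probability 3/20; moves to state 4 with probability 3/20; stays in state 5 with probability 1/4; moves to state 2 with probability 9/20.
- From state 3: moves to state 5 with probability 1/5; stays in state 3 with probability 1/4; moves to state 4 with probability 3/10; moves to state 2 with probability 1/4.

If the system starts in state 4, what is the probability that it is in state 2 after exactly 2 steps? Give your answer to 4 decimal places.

Propagate the distribution vector 2 steps from state 4.
After 0 steps: (0.0000, 1.0000, 0.0000, 0.0000)
After 1 step: (0.3000, 0.1000, 0.3500, 0.2500)
After 2 steps: (0.3250, 0.1975, 0.2775, 0.2000)
P(in state 2 after 2 steps) = 0.3250

0.3250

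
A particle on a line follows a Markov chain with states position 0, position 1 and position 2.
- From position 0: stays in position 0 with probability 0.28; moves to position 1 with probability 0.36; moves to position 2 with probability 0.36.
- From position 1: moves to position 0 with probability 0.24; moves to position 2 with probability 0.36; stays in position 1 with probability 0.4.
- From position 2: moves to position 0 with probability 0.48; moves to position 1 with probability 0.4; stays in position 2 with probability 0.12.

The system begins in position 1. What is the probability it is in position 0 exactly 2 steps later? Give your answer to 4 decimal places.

0.3360

Sum over the intermediate state after 1 step:
P = P(position 1→position 0)·P(position 0→position 0) + P(position 1→position 1)·P(position 1→position 0) + P(position 1→position 2)·P(position 2→position 0)
  = 0.24×0.28 + 0.4×0.24 + 0.36×0.48
  = 0.0672 + 0.0960 + 0.1728 = 0.3360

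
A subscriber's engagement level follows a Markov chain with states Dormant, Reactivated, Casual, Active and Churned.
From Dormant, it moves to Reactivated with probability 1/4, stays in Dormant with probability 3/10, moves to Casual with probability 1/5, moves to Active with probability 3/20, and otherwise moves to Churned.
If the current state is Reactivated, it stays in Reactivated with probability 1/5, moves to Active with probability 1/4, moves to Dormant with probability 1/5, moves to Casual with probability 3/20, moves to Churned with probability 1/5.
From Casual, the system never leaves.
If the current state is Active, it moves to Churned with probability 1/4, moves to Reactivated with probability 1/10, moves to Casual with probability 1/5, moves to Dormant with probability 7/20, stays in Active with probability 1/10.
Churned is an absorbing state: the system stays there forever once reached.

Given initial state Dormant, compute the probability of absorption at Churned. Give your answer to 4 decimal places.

Let h(s) be the probability of absorption at Churned starting from transient state s. Then h(Churned) = 1 and h(Casual) = 0. By first-step analysis:
h(Dormant) = 0.3·h(Dormant) + 0.25·h(Reactivated) + 0.2·0 + 0.15·h(Active) + 0.1·1
h(Reactivated) = 0.2·h(Dormant) + 0.2·h(Reactivated) + 0.15·0 + 0.25·h(Active) + 0.2·1
h(Active) = 0.35·h(Dormant) + 0.1·h(Reactivated) + 0.2·0 + 0.1·h(Active) + 0.25·1
Solving: h(Dormant) = 0.4354, h(Reactivated) = 0.5165, h(Active) = 0.5045.
Starting from Dormant, the probability is 0.4354.

0.4354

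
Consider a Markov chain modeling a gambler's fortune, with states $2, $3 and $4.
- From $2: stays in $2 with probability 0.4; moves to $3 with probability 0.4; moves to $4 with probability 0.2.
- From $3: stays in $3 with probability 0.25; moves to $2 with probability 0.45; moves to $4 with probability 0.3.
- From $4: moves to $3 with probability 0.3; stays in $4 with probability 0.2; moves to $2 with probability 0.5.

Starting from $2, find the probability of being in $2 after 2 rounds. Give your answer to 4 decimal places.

0.4400

Sum over the intermediate state after 1 round:
P = P($2→$2)·P($2→$2) + P($2→$3)·P($3→$2) + P($2→$4)·P($4→$2)
  = 0.4×0.4 + 0.4×0.45 + 0.2×0.5
  = 0.1600 + 0.1800 + 0.1000 = 0.4400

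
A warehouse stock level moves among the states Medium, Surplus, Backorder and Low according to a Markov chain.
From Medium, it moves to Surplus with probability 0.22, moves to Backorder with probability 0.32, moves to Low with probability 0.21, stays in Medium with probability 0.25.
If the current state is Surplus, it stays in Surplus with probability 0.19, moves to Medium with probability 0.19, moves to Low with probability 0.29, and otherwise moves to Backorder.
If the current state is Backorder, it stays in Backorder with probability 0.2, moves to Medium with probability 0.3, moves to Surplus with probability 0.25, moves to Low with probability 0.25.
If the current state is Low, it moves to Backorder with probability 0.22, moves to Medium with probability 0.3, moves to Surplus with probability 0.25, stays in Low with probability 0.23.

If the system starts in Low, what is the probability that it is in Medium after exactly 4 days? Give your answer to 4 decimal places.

Propagate the distribution vector 4 days from Low.
After 0 days: (0.0000, 0.0000, 0.0000, 1.0000)
After 1 day: (0.3000, 0.2500, 0.2200, 0.2300)
After 2 days: (0.2575, 0.2260, 0.2731, 0.2434)
After 3 days: (0.2623, 0.2287, 0.2651, 0.2439)
After 4 days: (0.2617, 0.2284, 0.2661, 0.2438)
P(in Medium after 4 days) = 0.2617

0.2617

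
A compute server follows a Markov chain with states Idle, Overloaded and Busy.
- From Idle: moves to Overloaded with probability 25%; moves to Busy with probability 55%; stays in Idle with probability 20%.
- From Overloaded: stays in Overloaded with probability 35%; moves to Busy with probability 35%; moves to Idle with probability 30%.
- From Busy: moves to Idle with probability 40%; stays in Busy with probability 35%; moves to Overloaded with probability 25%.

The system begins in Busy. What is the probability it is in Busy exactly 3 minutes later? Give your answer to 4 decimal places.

0.4090

Propagate the distribution vector 3 minutes from Busy.
After 0 minutes: (0.0000, 0.0000, 1.0000)
After 1 minute: (0.4000, 0.2500, 0.3500)
After 2 minutes: (0.2950, 0.2750, 0.4300)
After 3 minutes: (0.3135, 0.2775, 0.4090)
P(in Busy after 3 minutes) = 0.4090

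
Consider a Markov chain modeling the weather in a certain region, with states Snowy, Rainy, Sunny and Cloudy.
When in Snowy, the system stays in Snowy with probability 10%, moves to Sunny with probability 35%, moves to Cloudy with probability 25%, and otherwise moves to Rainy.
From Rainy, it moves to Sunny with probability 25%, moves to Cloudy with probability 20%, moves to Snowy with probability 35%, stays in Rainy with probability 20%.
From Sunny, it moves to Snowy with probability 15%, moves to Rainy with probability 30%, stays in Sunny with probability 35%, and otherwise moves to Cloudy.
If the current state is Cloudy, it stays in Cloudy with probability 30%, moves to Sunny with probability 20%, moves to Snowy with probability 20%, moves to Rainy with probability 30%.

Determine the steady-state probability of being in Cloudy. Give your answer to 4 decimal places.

0.2337

Let the stationary distribution be π with π = πP and π_1 + π_2 + π_3 + π_4 = 1.
π_1 = 0.1·π_1 + 0.35·π_2 + 0.15·π_3 + 0.2·π_4
π_2 = 0.3·π_1 + 0.2·π_2 + 0.3·π_3 + 0.3·π_4
π_3 = 0.35·π_1 + 0.25·π_2 + 0.35·π_3 + 0.2·π_4
Solving with the normalization constraint gives π = (0.2059, 0.2727, 0.2877, 0.2337).
So the stationary probability of Cloudy is 0.2337.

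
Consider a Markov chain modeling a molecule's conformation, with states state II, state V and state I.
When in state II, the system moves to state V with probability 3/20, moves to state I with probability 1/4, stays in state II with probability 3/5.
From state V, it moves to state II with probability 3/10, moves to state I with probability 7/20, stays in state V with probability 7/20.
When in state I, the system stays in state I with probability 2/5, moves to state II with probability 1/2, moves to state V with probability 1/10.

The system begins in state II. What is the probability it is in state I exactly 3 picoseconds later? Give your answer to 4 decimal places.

Propagate the distribution vector 3 picoseconds from state II.
After 0 picoseconds: (1.0000, 0.0000, 0.0000)
After 1 picosecond: (0.6000, 0.1500, 0.2500)
After 2 picoseconds: (0.5300, 0.1675, 0.3025)
After 3 picoseconds: (0.5195, 0.1684, 0.3121)
P(in state I after 3 picoseconds) = 0.3121

0.3121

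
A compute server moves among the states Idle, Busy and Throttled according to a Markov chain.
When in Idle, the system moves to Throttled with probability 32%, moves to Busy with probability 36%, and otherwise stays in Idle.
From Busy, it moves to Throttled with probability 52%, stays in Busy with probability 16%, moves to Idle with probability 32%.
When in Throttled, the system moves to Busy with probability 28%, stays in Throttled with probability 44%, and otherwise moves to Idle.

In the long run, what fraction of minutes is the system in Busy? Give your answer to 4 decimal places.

0.2716

Let the stationary distribution be π with π = πP and π_1 + π_2 + π_3 = 1.
π_1 = 0.32·π_1 + 0.32·π_2 + 0.28·π_3
π_2 = 0.36·π_1 + 0.16·π_2 + 0.28·π_3
Solving with the normalization constraint gives π = (0.3030, 0.2716, 0.4254).
So the stationary probability of Busy is 0.2716.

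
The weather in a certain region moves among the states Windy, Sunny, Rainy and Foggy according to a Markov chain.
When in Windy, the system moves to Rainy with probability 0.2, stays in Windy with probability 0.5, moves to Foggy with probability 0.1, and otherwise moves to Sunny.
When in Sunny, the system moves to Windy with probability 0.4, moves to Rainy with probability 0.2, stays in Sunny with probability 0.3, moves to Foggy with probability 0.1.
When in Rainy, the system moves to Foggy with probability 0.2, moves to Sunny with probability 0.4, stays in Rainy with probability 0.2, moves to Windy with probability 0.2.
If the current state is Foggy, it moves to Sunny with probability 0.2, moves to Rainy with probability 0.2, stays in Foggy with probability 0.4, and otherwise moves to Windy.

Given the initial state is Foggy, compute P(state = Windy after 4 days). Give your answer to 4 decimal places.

Propagate the distribution vector 4 days from Foggy.
After 0 days: (0.0000, 0.0000, 0.0000, 1.0000)
After 1 day: (0.2000, 0.2000, 0.2000, 0.4000)
After 2 days: (0.3000, 0.2600, 0.2000, 0.2400)
After 3 days: (0.3420, 0.2660, 0.2000, 0.1920)
After 4 days: (0.3558, 0.2666, 0.2000, 0.1776)
P(in Windy after 4 days) = 0.3558

0.3558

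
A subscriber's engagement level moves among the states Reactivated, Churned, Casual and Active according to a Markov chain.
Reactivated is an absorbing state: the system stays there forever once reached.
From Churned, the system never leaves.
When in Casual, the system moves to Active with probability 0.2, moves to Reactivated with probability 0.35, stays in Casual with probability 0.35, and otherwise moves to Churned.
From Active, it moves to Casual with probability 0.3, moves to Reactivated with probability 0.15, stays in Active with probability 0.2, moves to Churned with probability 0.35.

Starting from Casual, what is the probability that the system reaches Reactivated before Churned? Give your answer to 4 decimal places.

0.6739

Let h(s) be the probability of absorption at Reactivated starting from transient state s. Then h(Reactivated) = 1 and h(Churned) = 0. By first-step analysis:
h(Casual) = 0.35·1 + 0.1·0 + 0.35·h(Casual) + 0.2·h(Active)
h(Active) = 0.15·1 + 0.35·0 + 0.3·h(Casual) + 0.2·h(Active)
Solving: h(Casual) = 0.6739, h(Active) = 0.4402.
Starting from Casual, the probability is 0.6739.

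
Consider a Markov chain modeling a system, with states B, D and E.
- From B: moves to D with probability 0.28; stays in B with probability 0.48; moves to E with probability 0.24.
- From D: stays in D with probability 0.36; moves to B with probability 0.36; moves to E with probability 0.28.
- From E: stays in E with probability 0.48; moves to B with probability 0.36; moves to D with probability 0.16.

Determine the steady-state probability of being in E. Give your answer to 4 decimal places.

Let the stationary distribution be π with π = πP and π_1 + π_2 + π_3 = 1.
π_1 = 0.48·π_1 + 0.36·π_2 + 0.36·π_3
π_2 = 0.28·π_1 + 0.36·π_2 + 0.16·π_3
Solving with the normalization constraint gives π = (0.4091, 0.2614, 0.3295).
So the stationary probability of E is 0.3295.

0.3295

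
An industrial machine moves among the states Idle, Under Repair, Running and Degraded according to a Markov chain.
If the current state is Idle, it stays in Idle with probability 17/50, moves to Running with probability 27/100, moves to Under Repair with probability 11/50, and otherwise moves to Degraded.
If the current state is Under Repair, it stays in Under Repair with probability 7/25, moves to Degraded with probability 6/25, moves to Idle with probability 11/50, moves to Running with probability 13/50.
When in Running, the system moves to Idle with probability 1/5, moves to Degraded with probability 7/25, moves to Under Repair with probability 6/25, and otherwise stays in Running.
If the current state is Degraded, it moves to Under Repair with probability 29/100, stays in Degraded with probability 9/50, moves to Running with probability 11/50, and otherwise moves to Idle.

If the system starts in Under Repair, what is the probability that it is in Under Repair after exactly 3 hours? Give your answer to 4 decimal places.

0.2561

Propagate the distribution vector 3 hours from Under Repair.
After 0 hours: (0.0000, 1.0000, 0.0000, 0.0000)
After 1 hour: (0.2200, 0.2800, 0.2600, 0.2400)
After 2 hours: (0.2628, 0.2588, 0.2578, 0.2206)
After 3 hours: (0.2662, 0.2561, 0.2590, 0.2187)
P(in Under Repair after 3 hours) = 0.2561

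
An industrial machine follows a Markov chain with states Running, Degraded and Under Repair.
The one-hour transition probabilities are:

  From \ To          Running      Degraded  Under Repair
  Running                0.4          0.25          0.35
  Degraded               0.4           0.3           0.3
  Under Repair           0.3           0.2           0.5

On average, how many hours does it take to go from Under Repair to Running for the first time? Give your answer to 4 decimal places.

3.1034

Let t(s) be the expected number of hours to first reach Running from state s, with t(Running) = 0. Conditioning on the first hour:
t(Degraded) = 1 + 0.3·t(Degraded) + 0.3·t(Under Repair)
t(Under Repair) = 1 + 0.2·t(Degraded) + 0.5·t(Under Repair)
Solving: t(Degraded) = 2.7586, t(Under Repair) = 3.1034.
Expected hours from Under Repair to Running: 3.1034.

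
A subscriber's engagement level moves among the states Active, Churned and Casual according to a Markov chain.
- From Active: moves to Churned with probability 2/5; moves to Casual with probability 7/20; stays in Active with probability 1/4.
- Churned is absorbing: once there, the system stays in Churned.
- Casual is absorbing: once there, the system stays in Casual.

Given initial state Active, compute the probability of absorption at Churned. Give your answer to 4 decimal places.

Let h(s) be the probability of absorption at Churned starting from transient state s. Then h(Churned) = 1 and h(Casual) = 0. By first-step analysis:
h(Active) = 0.25·h(Active) + 0.4·1 + 0.35·0
Solving: h(Active) = 0.5333.
Starting from Active, the probability is 0.5333.

0.5333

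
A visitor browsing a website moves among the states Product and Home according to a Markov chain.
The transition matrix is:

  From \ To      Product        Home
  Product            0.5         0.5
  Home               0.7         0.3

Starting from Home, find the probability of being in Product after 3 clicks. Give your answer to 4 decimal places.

Propagate the distribution vector 3 clicks from Home.
After 0 clicks: (0.0000, 1.0000)
After 1 click: (0.7000, 0.3000)
After 2 clicks: (0.5600, 0.4400)
After 3 clicks: (0.5880, 0.4120)
P(in Product after 3 clicks) = 0.5880

0.5880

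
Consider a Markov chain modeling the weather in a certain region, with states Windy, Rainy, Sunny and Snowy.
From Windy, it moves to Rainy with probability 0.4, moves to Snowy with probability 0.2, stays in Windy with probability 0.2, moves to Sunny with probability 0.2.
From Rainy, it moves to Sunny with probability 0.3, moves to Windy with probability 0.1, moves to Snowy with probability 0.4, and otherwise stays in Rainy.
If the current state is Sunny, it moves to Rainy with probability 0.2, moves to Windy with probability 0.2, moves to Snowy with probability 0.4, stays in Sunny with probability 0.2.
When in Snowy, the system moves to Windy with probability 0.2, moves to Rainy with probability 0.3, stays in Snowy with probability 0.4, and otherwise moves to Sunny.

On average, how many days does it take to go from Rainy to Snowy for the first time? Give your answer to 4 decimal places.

2.6882

Let t(s) be the expected number of days to first reach Snowy from state s, with t(Snowy) = 0. Conditioning on the first day:
t(Windy) = 1 + 0.2·t(Windy) + 0.4·t(Rainy) + 0.2·t(Sunny)
t(Rainy) = 1 + 0.1·t(Windy) + 0.2·t(Rainy) + 0.3·t(Sunny)
t(Sunny) = 1 + 0.2·t(Windy) + 0.2·t(Rainy) + 0.2·t(Sunny)
Solving: t(Windy) = 3.2796, t(Rainy) = 2.6882, t(Sunny) = 2.7419.
Expected days from Rainy to Snowy: 2.6882.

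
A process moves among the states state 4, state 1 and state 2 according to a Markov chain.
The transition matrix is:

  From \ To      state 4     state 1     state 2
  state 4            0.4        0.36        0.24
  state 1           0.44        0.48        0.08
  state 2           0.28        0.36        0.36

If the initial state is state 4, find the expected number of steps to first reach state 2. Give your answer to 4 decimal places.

5.7292

Let t(s) be the expected number of steps to first reach state 2 from state s, with t(state 2) = 0. Conditioning on the first step:
t(state 4) = 1 + 0.4·t(state 4) + 0.36·t(state 1)
t(state 1) = 1 + 0.44·t(state 4) + 0.48·t(state 1)
Solving: t(state 4) = 5.7292, t(state 1) = 6.7708.
Expected steps from state 4 to state 2: 5.7292.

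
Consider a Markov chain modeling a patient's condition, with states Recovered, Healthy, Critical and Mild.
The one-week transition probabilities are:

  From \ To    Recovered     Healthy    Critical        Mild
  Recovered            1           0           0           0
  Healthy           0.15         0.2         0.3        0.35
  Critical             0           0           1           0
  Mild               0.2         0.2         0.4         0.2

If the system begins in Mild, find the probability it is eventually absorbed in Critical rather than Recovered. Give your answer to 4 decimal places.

Let h(s) be the probability of absorption at Critical starting from transient state s. Then h(Critical) = 1 and h(Recovered) = 0. By first-step analysis:
h(Healthy) = 0.15·0 + 0.2·h(Healthy) + 0.3·1 + 0.35·h(Mild)
h(Mild) = 0.2·0 + 0.2·h(Healthy) + 0.4·1 + 0.2·h(Mild)
Solving: h(Healthy) = 0.6667, h(Mild) = 0.6667.
Starting from Mild, the probability is 0.6667.

0.6667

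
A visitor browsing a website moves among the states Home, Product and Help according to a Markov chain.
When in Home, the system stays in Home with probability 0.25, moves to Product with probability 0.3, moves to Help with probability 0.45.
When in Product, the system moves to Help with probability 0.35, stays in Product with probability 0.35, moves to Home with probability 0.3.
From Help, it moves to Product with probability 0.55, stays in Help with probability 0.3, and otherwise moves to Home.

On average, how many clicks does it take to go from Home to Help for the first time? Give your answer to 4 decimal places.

2.3899

Let t(s) be the expected number of clicks to first reach Help from state s, with t(Help) = 0. Conditioning on the first click:
t(Home) = 1 + 0.25·t(Home) + 0.3·t(Product)
t(Product) = 1 + 0.3·t(Home) + 0.35·t(Product)
Solving: t(Home) = 2.3899, t(Product) = 2.6415.
Expected clicks from Home to Help: 2.3899.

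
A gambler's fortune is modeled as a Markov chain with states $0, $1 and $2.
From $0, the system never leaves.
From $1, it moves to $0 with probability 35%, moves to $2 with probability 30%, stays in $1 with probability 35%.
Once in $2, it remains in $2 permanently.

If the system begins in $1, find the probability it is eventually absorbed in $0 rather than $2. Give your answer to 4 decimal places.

Let h(s) be the probability of absorption at $0 starting from transient state s. Then h($0) = 1 and h($2) = 0. By first-step analysis:
h($1) = 0.35·1 + 0.35·h($1) + 0.3·0
Solving: h($1) = 0.5385.
Starting from $1, the probability is 0.5385.

0.5385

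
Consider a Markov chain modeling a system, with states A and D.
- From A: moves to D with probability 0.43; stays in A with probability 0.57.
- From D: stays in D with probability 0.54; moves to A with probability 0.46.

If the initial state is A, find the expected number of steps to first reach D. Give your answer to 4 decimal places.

2.3256

Let t(s) be the expected number of steps to first reach D from state s, with t(D) = 0. Conditioning on the first step:
t(A) = 1 + 0.57·t(A)
Solving: t(A) = 2.3256.
Expected steps from A to D: 2.3256.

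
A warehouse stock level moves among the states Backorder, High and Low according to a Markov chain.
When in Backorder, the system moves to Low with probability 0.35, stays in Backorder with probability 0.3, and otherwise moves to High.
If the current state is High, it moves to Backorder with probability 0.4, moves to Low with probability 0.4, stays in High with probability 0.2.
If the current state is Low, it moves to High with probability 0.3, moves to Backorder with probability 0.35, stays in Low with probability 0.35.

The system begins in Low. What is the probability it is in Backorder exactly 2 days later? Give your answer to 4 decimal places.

Sum over the intermediate state after 1 day:
P = P(Low→Backorder)·P(Backorder→Backorder) + P(Low→High)·P(High→Backorder) + P(Low→Low)·P(Low→Backorder)
  = 0.35×0.3 + 0.3×0.4 + 0.35×0.35
  = 0.1050 + 0.1200 + 0.1225 = 0.3475

0.3475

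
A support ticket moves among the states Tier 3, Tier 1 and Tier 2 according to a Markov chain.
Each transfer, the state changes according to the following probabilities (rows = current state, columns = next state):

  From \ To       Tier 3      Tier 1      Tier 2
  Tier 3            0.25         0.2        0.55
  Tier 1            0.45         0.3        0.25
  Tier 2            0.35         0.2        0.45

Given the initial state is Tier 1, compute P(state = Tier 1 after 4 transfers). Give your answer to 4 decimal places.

Propagate the distribution vector 4 transfers from Tier 1.
After 0 transfers: (0.0000, 1.0000, 0.0000)
After 1 transfer: (0.4500, 0.3000, 0.2500)
After 2 transfers: (0.3350, 0.2300, 0.4350)
After 3 transfers: (0.3395, 0.2230, 0.4375)
After 4 transfers: (0.3384, 0.2223, 0.4394)
P(in Tier 1 after 4 transfers) = 0.2223

0.2223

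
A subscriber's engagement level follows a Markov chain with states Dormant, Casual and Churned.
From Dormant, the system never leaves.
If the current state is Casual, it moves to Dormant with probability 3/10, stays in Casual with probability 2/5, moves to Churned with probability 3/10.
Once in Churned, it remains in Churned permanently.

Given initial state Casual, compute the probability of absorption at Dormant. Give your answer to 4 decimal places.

Let h(s) be the probability of absorption at Dormant starting from transient state s. Then h(Dormant) = 1 and h(Churned) = 0. By first-step analysis:
h(Casual) = 0.3·1 + 0.4·h(Casual) + 0.3·0
Solving: h(Casual) = 0.5000.
Starting from Casual, the probability is 0.5000.

0.5000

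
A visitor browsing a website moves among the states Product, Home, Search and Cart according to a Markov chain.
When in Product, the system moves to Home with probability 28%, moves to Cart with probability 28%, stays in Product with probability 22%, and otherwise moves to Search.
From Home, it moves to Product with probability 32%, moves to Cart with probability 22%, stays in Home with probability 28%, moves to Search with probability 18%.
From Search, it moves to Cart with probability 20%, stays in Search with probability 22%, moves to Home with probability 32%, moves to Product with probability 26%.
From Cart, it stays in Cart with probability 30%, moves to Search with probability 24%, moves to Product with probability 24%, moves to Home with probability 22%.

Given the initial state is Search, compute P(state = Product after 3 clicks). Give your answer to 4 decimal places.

0.2611

Propagate the distribution vector 3 clicks from Search.
After 0 clicks: (0.0000, 0.0000, 1.0000, 0.0000)
After 1 click: (0.2600, 0.3200, 0.2200, 0.2000)
After 2 clicks: (0.2648, 0.2768, 0.2112, 0.2472)
After 3 clicks: (0.2611, 0.2736, 0.2139, 0.2514)
P(in Product after 3 clicks) = 0.2611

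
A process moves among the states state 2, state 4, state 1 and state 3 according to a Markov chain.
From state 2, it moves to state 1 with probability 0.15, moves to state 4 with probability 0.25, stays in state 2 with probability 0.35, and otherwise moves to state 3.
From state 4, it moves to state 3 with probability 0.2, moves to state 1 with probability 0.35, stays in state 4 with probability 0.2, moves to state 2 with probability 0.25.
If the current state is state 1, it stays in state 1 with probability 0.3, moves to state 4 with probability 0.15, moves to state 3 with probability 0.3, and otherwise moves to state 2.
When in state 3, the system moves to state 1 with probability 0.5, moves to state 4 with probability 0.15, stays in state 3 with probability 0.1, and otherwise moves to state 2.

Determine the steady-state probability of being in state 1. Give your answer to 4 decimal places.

0.3123

Let the stationary distribution be π with π = πP and π_1 + π_2 + π_3 + π_4 = 1.
π_1 = 0.35·π_1 + 0.25·π_2 + 0.25·π_3 + 0.25·π_4
π_2 = 0.25·π_1 + 0.2·π_2 + 0.15·π_3 + 0.15·π_4
π_3 = 0.15·π_1 + 0.35·π_2 + 0.3·π_3 + 0.5·π_4
Solving with the normalization constraint gives π = (0.2778, 0.1871, 0.3123, 0.2228).
So the stationary probability of state 1 is 0.3123.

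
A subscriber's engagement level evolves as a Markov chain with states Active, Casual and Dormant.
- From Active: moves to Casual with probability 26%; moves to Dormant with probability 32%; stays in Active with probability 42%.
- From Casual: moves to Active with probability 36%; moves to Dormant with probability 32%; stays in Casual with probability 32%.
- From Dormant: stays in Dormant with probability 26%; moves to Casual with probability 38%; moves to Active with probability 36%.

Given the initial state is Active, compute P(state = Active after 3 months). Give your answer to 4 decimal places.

0.3831

Propagate the distribution vector 3 months from Active.
After 0 months: (1.0000, 0.0000, 0.0000)
After 1 month: (0.4200, 0.2600, 0.3200)
After 2 months: (0.3852, 0.3140, 0.3008)
After 3 months: (0.3831, 0.3149, 0.3020)
P(in Active after 3 months) = 0.3831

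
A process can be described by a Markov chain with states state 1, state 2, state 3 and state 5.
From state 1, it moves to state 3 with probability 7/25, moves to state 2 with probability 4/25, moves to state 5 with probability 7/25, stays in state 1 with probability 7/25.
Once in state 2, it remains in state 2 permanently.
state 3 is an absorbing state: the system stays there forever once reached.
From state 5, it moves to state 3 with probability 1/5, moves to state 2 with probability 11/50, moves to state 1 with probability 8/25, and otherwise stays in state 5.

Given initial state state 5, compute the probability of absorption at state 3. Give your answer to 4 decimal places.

Let h(s) be the probability of absorption at state 3 starting from transient state s. Then h(state 3) = 1 and h(state 2) = 0. By first-step analysis:
h(state 1) = 0.28·h(state 1) + 0.16·0 + 0.28·1 + 0.28·h(state 5)
h(state 5) = 0.32·h(state 1) + 0.22·0 + 0.2·1 + 0.26·h(state 5)
Solving: h(state 1) = 0.5939, h(state 5) = 0.5271.
Starting from state 5, the probability is 0.5271.

0.5271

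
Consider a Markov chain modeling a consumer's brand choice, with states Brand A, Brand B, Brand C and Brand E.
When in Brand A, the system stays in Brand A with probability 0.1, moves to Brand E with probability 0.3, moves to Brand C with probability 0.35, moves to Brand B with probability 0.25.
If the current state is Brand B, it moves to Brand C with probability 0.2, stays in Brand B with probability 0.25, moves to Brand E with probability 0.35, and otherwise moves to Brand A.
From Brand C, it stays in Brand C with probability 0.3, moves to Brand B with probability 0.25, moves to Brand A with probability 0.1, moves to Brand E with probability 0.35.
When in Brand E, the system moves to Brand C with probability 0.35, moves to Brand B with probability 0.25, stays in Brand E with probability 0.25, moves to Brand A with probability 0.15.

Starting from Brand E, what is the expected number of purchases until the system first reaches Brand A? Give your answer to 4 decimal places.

6.7742

Let t(s) be the expected number of purchases to first reach Brand A from state s, with t(Brand A) = 0. Conditioning on the first purchase:
t(Brand B) = 1 + 0.25·t(Brand B) + 0.2·t(Brand C) + 0.35·t(Brand E)
t(Brand C) = 1 + 0.25·t(Brand B) + 0.3·t(Brand C) + 0.35·t(Brand E)
t(Brand E) = 1 + 0.25·t(Brand B) + 0.35·t(Brand C) + 0.25·t(Brand E)
Solving: t(Brand B) = 6.3871, t(Brand C) = 7.0968, t(Brand E) = 6.7742.
Expected purchases from Brand E to Brand A: 6.7742.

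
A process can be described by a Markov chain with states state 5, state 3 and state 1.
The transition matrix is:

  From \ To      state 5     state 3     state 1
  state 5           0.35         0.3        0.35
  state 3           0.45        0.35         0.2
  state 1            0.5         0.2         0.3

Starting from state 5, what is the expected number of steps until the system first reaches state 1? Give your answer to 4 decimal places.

3.3043

Let t(s) be the expected number of steps to first reach state 1 from state s, with t(state 1) = 0. Conditioning on the first step:
t(state 5) = 1 + 0.35·t(state 5) + 0.3·t(state 3)
t(state 3) = 1 + 0.45·t(state 5) + 0.35·t(state 3)
Solving: t(state 5) = 3.3043, t(state 3) = 3.8261.
Expected steps from state 5 to state 1: 3.3043.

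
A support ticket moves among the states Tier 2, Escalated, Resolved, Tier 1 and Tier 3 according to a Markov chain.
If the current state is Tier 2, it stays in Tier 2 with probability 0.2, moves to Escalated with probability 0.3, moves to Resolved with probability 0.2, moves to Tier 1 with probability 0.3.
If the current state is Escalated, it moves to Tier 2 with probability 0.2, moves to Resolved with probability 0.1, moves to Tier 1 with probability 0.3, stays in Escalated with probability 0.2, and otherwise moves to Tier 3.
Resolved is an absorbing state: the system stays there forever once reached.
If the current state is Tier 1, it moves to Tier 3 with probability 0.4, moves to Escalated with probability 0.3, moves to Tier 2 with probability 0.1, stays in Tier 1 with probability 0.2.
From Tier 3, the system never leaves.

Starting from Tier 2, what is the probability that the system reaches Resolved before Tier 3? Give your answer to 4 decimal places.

0.4194

Let h(s) be the probability of absorption at Resolved starting from transient state s. Then h(Resolved) = 1 and h(Tier 3) = 0. By first-step analysis:
h(Tier 2) = 0.2·h(Tier 2) + 0.3·h(Escalated) + 0.2·1 + 0.3·h(Tier 1)
h(Escalated) = 0.2·h(Tier 2) + 0.2·h(Escalated) + 0.1·1 + 0.3·h(Tier 1) + 0.2·0
h(Tier 1) = 0.1·h(Tier 2) + 0.3·h(Escalated) + 0.2·h(Tier 1) + 0.4·0
Solving: h(Tier 2) = 0.4194, h(Escalated) = 0.2903, h(Tier 1) = 0.1613.
Starting from Tier 2, the probability is 0.4194.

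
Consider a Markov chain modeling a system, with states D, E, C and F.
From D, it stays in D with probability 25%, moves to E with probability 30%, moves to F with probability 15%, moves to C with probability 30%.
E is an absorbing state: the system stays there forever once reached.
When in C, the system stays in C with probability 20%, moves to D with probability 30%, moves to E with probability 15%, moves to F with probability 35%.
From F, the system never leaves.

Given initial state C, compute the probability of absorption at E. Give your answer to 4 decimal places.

Let h(s) be the probability of absorption at E starting from transient state s. Then h(E) = 1 and h(F) = 0. By first-step analysis:
h(D) = 0.25·h(D) + 0.3·1 + 0.3·h(C) + 0.15·0
h(C) = 0.3·h(D) + 0.15·1 + 0.2·h(C) + 0.35·0
Solving: h(D) = 0.5588, h(C) = 0.3971.
Starting from C, the probability is 0.3971.

0.3971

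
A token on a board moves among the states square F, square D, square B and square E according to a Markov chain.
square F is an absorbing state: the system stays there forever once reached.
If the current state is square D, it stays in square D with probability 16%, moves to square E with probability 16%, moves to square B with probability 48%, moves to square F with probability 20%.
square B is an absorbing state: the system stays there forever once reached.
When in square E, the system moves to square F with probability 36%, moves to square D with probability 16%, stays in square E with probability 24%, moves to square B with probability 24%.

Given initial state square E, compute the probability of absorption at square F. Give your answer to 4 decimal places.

Let h(s) be the probability of absorption at square F starting from transient state s. Then h(square F) = 1 and h(square B) = 0. By first-step analysis:
h(square D) = 0.2·1 + 0.16·h(square D) + 0.48·0 + 0.16·h(square E)
h(square E) = 0.36·1 + 0.16·h(square D) + 0.24·0 + 0.24·h(square E)
Solving: h(square D) = 0.3420, h(square E) = 0.5457.
Starting from square E, the probability is 0.5457.

0.5457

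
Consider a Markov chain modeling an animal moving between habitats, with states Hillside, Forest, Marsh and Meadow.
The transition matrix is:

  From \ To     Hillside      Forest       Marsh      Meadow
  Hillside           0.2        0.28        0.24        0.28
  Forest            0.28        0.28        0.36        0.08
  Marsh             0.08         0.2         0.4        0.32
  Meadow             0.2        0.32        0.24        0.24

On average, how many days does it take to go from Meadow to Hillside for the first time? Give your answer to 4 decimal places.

5.4734

Let t(s) be the expected number of days to first reach Hillside from state s, with t(Hillside) = 0. Conditioning on the first day:
t(Forest) = 1 + 0.28·t(Forest) + 0.36·t(Marsh) + 0.08·t(Meadow)
t(Marsh) = 1 + 0.2·t(Forest) + 0.4·t(Marsh) + 0.32·t(Meadow)
t(Meadow) = 1 + 0.32·t(Forest) + 0.24·t(Marsh) + 0.24·t(Meadow)
Solving: t(Forest) = 5.1479, t(Marsh) = 6.3018, t(Meadow) = 5.4734.
Expected days from Meadow to Hillside: 5.4734.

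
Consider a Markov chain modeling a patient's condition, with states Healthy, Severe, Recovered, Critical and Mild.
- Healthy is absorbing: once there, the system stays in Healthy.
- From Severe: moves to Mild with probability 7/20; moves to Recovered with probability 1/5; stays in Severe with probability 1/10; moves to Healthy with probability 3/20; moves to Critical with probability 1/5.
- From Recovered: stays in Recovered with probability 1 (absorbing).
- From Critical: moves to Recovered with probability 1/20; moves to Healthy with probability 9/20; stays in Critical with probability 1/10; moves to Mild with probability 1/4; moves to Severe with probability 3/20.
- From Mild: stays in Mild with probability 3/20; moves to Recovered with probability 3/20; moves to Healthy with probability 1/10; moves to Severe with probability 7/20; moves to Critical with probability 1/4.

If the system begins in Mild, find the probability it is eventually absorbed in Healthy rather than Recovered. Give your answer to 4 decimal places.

Let h(s) be the probability of absorption at Healthy starting from transient state s. Then h(Healthy) = 1 and h(Recovered) = 0. By first-step analysis:
h(Severe) = 0.15·1 + 0.1·h(Severe) + 0.2·0 + 0.2·h(Critical) + 0.35·h(Mild)
h(Critical) = 0.45·1 + 0.15·h(Severe) + 0.05·0 + 0.1·h(Critical) + 0.25·h(Mild)
h(Mild) = 0.1·1 + 0.35·h(Severe) + 0.15·0 + 0.25·h(Critical) + 0.15·h(Mild)
Solving: h(Severe) = 0.5533, h(Critical) = 0.7494, h(Mild) = 0.5659.
Starting from Mild, the probability is 0.5659.

0.5659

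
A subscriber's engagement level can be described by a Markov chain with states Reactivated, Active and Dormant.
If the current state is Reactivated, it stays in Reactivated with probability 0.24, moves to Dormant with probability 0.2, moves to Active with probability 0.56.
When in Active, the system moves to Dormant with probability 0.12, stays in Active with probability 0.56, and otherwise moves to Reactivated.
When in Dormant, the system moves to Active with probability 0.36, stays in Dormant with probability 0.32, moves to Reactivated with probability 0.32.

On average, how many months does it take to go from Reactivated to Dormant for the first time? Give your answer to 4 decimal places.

Let t(s) be the expected number of months to first reach Dormant from state s, with t(Dormant) = 0. Conditioning on the first month:
t(Reactivated) = 1 + 0.24·t(Reactivated) + 0.56·t(Active)
t(Active) = 1 + 0.32·t(Reactivated) + 0.56·t(Active)
Solving: t(Reactivated) = 6.4433, t(Active) = 6.9588.
Expected months from Reactivated to Dormant: 6.4433.

6.4433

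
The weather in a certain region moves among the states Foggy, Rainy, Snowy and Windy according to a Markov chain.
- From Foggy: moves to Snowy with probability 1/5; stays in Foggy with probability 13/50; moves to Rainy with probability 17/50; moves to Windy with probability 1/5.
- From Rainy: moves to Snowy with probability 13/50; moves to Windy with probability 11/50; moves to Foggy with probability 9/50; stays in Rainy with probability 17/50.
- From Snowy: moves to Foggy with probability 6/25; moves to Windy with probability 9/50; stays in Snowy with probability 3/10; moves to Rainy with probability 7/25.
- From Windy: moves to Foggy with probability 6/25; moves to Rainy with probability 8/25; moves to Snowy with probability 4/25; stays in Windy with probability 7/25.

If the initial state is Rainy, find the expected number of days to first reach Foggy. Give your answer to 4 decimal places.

4.8016

Let t(s) be the expected number of days to first reach Foggy from state s, with t(Foggy) = 0. Conditioning on the first day:
t(Rainy) = 1 + 0.34·t(Rainy) + 0.26·t(Snowy) + 0.22·t(Windy)
t(Snowy) = 1 + 0.28·t(Rainy) + 0.3·t(Snowy) + 0.18·t(Windy)
t(Windy) = 1 + 0.32·t(Rainy) + 0.16·t(Snowy) + 0.28·t(Windy)
Solving: t(Rainy) = 4.8016, t(Snowy) = 4.5130, t(Windy) = 4.5258.
Expected days from Rainy to Foggy: 4.8016.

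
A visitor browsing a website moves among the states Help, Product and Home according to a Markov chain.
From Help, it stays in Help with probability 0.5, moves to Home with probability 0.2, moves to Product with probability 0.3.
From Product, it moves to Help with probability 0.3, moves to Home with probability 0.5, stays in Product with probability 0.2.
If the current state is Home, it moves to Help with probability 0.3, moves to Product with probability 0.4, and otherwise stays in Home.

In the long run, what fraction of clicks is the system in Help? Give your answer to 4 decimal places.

0.3750

Let the stationary distribution be π with π = πP and π_1 + π_2 + π_3 = 1.
π_1 = 0.5·π_1 + 0.3·π_2 + 0.3·π_3
π_2 = 0.3·π_1 + 0.2·π_2 + 0.4·π_3
Solving with the normalization constraint gives π = (0.3750, 0.3021, 0.3229).
So the stationary probability of Help is 0.3750.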